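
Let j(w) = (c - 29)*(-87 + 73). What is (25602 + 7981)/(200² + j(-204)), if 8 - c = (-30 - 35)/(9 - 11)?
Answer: 33583/40749 ≈ 0.82414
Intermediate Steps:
c = -49/2 (c = 8 - (-30 - 35)/(9 - 11) = 8 - (-65)/(-2) = 8 - (-65)*(-1)/2 = 8 - 1*65/2 = 8 - 65/2 = -49/2 ≈ -24.500)
j(w) = 749 (j(w) = (-49/2 - 29)*(-87 + 73) = -107/2*(-14) = 749)
(25602 + 7981)/(200² + j(-204)) = (25602 + 7981)/(200² + 749) = 33583/(40000 + 749) = 33583/40749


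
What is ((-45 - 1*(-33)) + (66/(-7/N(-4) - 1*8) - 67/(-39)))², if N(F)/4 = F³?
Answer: 12915186025/37491129 ≈ 344.49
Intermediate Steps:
N(F) = 4*F³
((-45 - 1*(-33)) + (66/(-7/N(-4) - 1*8) - 67/(-39)))² = ((-45 - 1*(-33)) + (66/(-7/(4*(-4)³) - 1*8) - 67/(-39)))² = ((-45 + 33) + (66/(-7/(4*(-64)) - 8) - 67*(-1/39)))² = (-12 + (66/(-7/(-256) - 8) + 67/39))² = (-12 + (66/(-7*(-1/256) - 8) + 67/39))² = (-12 + (66/(7/256 - 8) + 67/39))² = (-12 + (66/(-2041/256) + 67/39))² = (-12 + (66*(-256/2041) + 67/39))² = (-12 + (-16896/2041 + 67/39))² = (-12 - 40169/6123)² = (-113645/6123)² = 12915186025/37491129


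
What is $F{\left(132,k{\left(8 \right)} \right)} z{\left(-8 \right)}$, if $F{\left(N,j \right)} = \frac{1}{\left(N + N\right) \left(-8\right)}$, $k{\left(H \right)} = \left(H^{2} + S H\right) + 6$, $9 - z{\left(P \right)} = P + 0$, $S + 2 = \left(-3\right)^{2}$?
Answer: $- \frac{17}{2112} \approx -0.0080492$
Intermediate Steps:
$S = 7$ ($S = -2 + \left(-3\right)^{2} = -2 + 9 = 7$)
$z{\left(P \right)} = 9 - P$ ($z{\left(P \right)} = 9 - \left(P + 0\right) = 9 - P$)
$k{\left(H \right)} = 6 + H^{2} + 7 H$ ($k{\left(H \right)} = \left(H^{2} + 7 H\right) + 6 = 6 + H^{2} + 7 H$)
$F{\left(N,j \right)} = - \frac{1}{16 N}$ ($F{\left(N,j \right)} = \frac{1}{2 N \left(-8\right)} = \frac{1}{\left(-16\right) N} = - \frac{1}{16 N}$)
$F{\left(132,k{\left(8 \right)} \right)} z{\left(-8 \right)} = - \frac{1}{16 \cdot 132} \left(9 - -8\right) = \left(- \frac{1}{16}\right) \frac{1}{132} \left(9 + 8\right) = \left(- \frac{1}{2112}\right) 17 = - \frac{17}{2112}$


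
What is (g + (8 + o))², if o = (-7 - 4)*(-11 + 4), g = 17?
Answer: 10404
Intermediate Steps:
o = 77 (o = -11*(-7) = 77)
(g + (8 + o))² = (17 + (8 + 77))² = (17 + 85)² = 102² = 10404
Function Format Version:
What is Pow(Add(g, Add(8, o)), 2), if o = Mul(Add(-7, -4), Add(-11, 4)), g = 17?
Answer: 10404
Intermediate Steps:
o = 77 (o = Mul(-11, -7) = 77)
Pow(Add(g, Add(8, o)), 2) = Pow(Add(17, Add(8, 77)), 2) = Pow(Add(17, 85), 2) = Pow(102, 2) = 10404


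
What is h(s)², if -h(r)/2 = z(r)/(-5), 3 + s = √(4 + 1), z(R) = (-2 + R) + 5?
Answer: ⅘ ≈ 0.80000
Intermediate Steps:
z(R) = 3 + R
s = -3 + √5 (s = -3 + √(4 + 1) = -3 + √5 ≈ -0.76393)
h(r) = 6/5 + 2*r/5 (h(r) = -2*(3 + r)/(-5) = -2*(3 + r)*(-1)/5 = -2*(-⅗ - r/5) = 6/5 + 2*r/5)
h(s)² = (6/5 + 2*(-3 + √5)/5)² = (6/5 + (-6/5 + 2*√5/5))² = (2*√5/5)² = ⅘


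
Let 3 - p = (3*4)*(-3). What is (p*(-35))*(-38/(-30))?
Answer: -1729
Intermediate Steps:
p = 39 (p = 3 - 3*4*(-3) = 3 - 12*(-3) = 3 - 1*(-36) = 3 + 36 = 39)
(p*(-35))*(-38/(-30)) = (39*(-35))*(-38/(-30)) = -(-51870)*(-1)/30 = -1365*19/15 = -1729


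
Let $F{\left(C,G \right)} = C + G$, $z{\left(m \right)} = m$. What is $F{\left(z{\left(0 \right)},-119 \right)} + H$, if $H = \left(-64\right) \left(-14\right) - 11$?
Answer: $766$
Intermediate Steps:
$H = 885$ ($H = 896 - 11 = 885$)
$F{\left(z{\left(0 \right)},-119 \right)} + H = \left(0 - 119\right) + 885 = -119 + 885 = 766$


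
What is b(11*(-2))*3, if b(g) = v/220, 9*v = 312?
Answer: 26/55 ≈ 0.47273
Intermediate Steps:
v = 104/3 (v = (⅑)*312 = 104/3 ≈ 34.667)
b(g) = 26/165 (b(g) = (104/3)/220 = (104/3)*(1/220) = 26/165)
b(11*(-2))*3 = (26/165)*3 = 26/55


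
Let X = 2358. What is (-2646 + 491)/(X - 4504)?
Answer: 2155/2146 ≈ 1.0042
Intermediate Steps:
(-2646 + 491)/(X - 4504) = (-2646 + 491)/(2358 - 4504) = -2155/(-2146) = -2155*(-1/2146) = 2155/2146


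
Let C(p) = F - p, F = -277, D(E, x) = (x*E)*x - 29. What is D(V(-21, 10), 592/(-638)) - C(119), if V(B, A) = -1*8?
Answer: 36645359/101761 ≈ 360.11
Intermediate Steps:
V(B, A) = -8
D(E, x) = -29 + E*x² (D(E, x) = (E*x)*x - 29 = E*x² - 29 = -29 + E*x²)
C(p) = -277 - p
D(V(-21, 10), 592/(-638)) - C(119) = (-29 - 8*(592/(-638))²) - (-277 - 1*119) = (-29 - 8*(592*(-1/638))²) - (-277 - 119) = (-29 - 8*(-296/319)²) - 1*(-396) = (-29 - 8*87616/101761) + 396 = (-29 - 700928/101761) + 396 = -3651997/101761 + 396 = 36645359/101761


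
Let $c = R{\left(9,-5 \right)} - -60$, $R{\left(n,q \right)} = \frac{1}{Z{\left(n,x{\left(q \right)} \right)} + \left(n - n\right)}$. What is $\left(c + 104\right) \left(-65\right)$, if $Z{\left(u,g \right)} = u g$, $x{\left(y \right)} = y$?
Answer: $- \frac{95927}{9} \approx -10659.0$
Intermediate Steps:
$Z{\left(u,g \right)} = g u$
$R{\left(n,q \right)} = \frac{1}{n q}$ ($R{\left(n,q \right)} = \frac{1}{q n + \left(n - n\right)} = \frac{1}{n q + 0} = \frac{1}{n q}$)
$c = \frac{2699}{45}$ ($c = \frac{1}{9 \left(-5\right)} - -60 = \frac{1}{9} \left(- \frac{1}{5}\right) + 60 = - \frac{1}{45} + 60 = \frac{2699}{45} \approx 59.978$)
$\left(c + 104\right) \left(-65\right) = \left(\frac{2699}{45} + 104\right) \left(-65\right) = \frac{7379}{45} \left(-65\right) = - \frac{95927}{9}$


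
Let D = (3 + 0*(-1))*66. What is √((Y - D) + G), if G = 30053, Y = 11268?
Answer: √41123 ≈ 202.79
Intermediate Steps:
D = 198 (D = (3 + 0)*66 = 3*66 = 198)
√((Y - D) + G) = √((11268 - 1*198) + 30053) = √((11268 - 198) + 30053) = √(11070 + 30053) = √41123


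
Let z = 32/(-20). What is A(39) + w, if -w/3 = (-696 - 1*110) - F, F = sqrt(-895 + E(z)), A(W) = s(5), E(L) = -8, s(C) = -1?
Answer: 2417 + 3*I*sqrt(903) ≈ 2417.0 + 90.15*I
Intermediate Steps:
z = -8/5 (z = 32*(-1/20) = -8/5 ≈ -1.6000)
A(W) = -1
F = I*sqrt(903) (F = sqrt(-895 - 8) = sqrt(-903) = I*sqrt(903) ≈ 30.05*I)
w = 2418 + 3*I*sqrt(903) (w = -3*((-696 - 1*110) - I*sqrt(903)) = -3*((-696 - 110) - I*sqrt(903)) = -3*(-806 - I*sqrt(903)) = 2418 + 3*I*sqrt(903) ≈ 2418.0 + 90.15*I)
A(39) + w = -1 + (2418 + 3*I*sqrt(903)) = 2417 + 3*I*sqrt(903)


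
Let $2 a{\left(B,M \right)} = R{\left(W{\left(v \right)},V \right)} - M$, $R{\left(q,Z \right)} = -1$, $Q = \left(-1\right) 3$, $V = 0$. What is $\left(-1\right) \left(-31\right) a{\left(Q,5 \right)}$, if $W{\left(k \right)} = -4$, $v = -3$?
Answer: $-93$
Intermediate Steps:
$Q = -3$
$a{\left(B,M \right)} = - \frac{1}{2} - \frac{M}{2}$ ($a{\left(B,M \right)} = \frac{-1 - M}{2} = - \frac{1}{2} - \frac{M}{2}$)
$\left(-1\right) \left(-31\right) a{\left(Q,5 \right)} = \left(-1\right) \left(-31\right) \left(- \frac{1}{2} - \frac{5}{2}\right) = 31 \left(- \frac{1}{2} - \frac{5}{2}\right) = 31 \left(-3\right) = -93$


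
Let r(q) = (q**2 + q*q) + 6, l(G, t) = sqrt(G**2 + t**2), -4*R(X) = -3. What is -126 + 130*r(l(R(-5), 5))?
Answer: 29201/4 ≈ 7300.3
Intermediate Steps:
R(X) = 3/4 (R(X) = -1/4*(-3) = 3/4)
r(q) = 6 + 2*q**2 (r(q) = (q**2 + q**2) + 6 = 2*q**2 + 6 = 6 + 2*q**2)
-126 + 130*r(l(R(-5), 5)) = -126 + 130*(6 + 2*(sqrt((3/4)**2 + 5**2))**2) = -126 + 130*(6 + 2*(sqrt(9/16 + 25))**2) = -126 + 130*(6 + 2*(sqrt(409/16))**2) = -126 + 130*(6 + 2*(sqrt(409)/4)**2) = -126 + 130*(6 + 2*(409/16)) = -126 + 130*(6 + 409/8) = -126 + 130*(457/8) = -126 + 29705/4 = 29201/4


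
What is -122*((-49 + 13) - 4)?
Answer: 4880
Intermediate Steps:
-122*((-49 + 13) - 4) = -122*(-36 - 4) = -122*(-40) = 4880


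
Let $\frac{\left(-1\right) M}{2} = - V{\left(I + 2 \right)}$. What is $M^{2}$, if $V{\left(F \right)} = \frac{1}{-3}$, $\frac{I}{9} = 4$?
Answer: $\frac{4}{9} \approx 0.44444$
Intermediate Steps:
$I = 36$ ($I = 9 \cdot 4 = 36$)
$V{\left(F \right)} = - \frac{1}{3}$
$M = - \frac{2}{3}$ ($M = - 2 \left(\left(-1\right) \left(- \frac{1}{3}\right)\right) = \left(-2\right) \frac{1}{3} = - \frac{2}{3} \approx -0.66667$)
$M^{2} = \left(- \frac{2}{3}\right)^{2} = \frac{4}{9}$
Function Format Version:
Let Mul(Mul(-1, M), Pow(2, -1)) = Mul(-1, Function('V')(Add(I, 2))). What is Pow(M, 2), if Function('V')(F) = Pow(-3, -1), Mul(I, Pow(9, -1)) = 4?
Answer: Rational(4, 9) ≈ 0.44444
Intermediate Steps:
I = 36 (I = Mul(9, 4) = 36)
Function('V')(F) = Rational(-1, 3)
M = Rational(-2, 3) (M = Mul(-2, Mul(-1, Rational(-1, 3))) = Mul(-2, Rational(1, 3)) = Rational(-2, 3) ≈ -0.66667)
Pow(M, 2) = Pow(Rational(-2, 3), 2) = Rational(4, 9)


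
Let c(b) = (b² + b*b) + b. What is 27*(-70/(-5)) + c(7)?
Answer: 483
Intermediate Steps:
c(b) = b + 2*b² (c(b) = (b² + b²) + b = 2*b² + b = b + 2*b²)
27*(-70/(-5)) + c(7) = 27*(-70/(-5)) + 7*(1 + 2*7) = 27*(-70*(-1)/5) + 7*(1 + 14) = 27*(-14*(-1)) + 7*15 = 27*14 + 105 = 378 + 105 = 483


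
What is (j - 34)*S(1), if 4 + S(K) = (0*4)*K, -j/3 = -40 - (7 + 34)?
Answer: -836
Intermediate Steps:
j = 243 (j = -3*(-40 - (7 + 34)) = -3*(-40 - 1*41) = -3*(-40 - 41) = -3*(-81) = 243)
S(K) = -4 (S(K) = -4 + (0*4)*K = -4 + 0*K = -4 + 0 = -4)
(j - 34)*S(1) = (243 - 34)*(-4) = 209*(-4) = -836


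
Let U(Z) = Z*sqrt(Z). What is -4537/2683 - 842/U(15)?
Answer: -4537/2683 - 842*sqrt(15)/225 ≈ -16.185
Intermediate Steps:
U(Z) = Z**(3/2)
-4537/2683 - 842/U(15) = -4537/2683 - 842*sqrt(15)/225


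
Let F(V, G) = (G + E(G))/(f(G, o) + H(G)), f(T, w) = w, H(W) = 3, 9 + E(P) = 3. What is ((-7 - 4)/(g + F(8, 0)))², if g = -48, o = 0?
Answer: 121/2500 ≈ 0.048400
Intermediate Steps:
E(P) = -6 (E(P) = -9 + 3 = -6)
F(V, G) = -2 + G/3 (F(V, G) = (G - 6)/(0 + 3) = (-6 + G)/3 = (-6 + G)*(⅓) = -2 + G/3)
((-7 - 4)/(g + F(8, 0)))² = ((-7 - 4)/(-48 + (-2 + (⅓)*0)))² = (-11/(-48 + (-2 + 0)))² = (-11/(-48 - 2))² = (-11/(-50))² = (-11*(-1/50))² = (11/50)² = 121/2500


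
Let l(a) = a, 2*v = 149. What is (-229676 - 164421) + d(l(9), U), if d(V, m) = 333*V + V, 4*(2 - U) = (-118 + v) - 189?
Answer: -391091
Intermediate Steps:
v = 149/2 (v = (½)*149 = 149/2 ≈ 74.500)
U = 481/8 (U = 2 - ((-118 + 149/2) - 189)/4 = 2 - (-87/2 - 189)/4 = 2 - ¼*(-465/2) = 2 + 465/8 = 481/8 ≈ 60.125)
d(V, m) = 334*V
(-229676 - 164421) + d(l(9), U) = (-229676 - 164421) + 334*9 = -394097 + 3006 = -391091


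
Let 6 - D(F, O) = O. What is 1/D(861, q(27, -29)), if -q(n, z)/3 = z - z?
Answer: ⅙ ≈ 0.16667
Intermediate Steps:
q(n, z) = 0 (q(n, z) = -3*(z - z) = -3*0 = 0)
D(F, O) = 6 - O
1/D(861, q(27, -29)) = 1/(6 - 1*0) = 1/(6 + 0) = 1/6 = ⅙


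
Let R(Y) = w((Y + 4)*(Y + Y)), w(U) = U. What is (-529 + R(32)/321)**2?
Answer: 3117547225/11449 ≈ 2.7230e+5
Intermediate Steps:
R(Y) = 2*Y*(4 + Y) (R(Y) = (Y + 4)*(Y + Y) = (4 + Y)*(2*Y) = 2*Y*(4 + Y))
(-529 + R(32)/321)**2 = (-529 + (2*32*(4 + 32))/321)**2 = (-529 + (2*32*36)*(1/321))**2 = (-529 + 2304*(1/321))**2 = (-529 + 768/107)**2 = (-55835/107)**2 = 3117547225/11449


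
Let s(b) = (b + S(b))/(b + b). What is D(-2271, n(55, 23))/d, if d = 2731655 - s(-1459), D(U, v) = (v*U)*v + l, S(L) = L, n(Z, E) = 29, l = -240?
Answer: -1910151/2731654 ≈ -0.69927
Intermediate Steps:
D(U, v) = -240 + U*v² (D(U, v) = (v*U)*v - 240 = (U*v)*v - 240 = U*v² - 240 = -240 + U*v²)
s(b) = 1 (s(b) = (b + b)/(b + b) = (2*b)/((2*b)) = (2*b)*(1/(2*b)) = 1)
d = 2731654 (d = 2731655 - 1*1 = 2731655 - 1 = 2731654)
D(-2271, n(55, 23))/d = (-240 - 2271*29²)/2731654 = (-240 - 2271*841)*(1/2731654) = (-240 - 1909911)*(1/2731654) = -1910151*1/2731654 = -1910151/2731654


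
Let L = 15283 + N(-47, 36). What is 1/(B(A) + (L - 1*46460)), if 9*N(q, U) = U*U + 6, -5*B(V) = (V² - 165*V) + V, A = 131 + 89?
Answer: -3/100489 ≈ -2.9854e-5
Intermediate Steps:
A = 220
B(V) = -V²/5 + 164*V/5 (B(V) = -((V² - 165*V) + V)/5 = -(V² - 164*V)/5 = -V²/5 + 164*V/5)
N(q, U) = ⅔ + U²/9 (N(q, U) = (U*U + 6)/9 = (U² + 6)/9 = (6 + U²)/9 = ⅔ + U²/9)
L = 46283/3 (L = 15283 + (⅔ + (⅑)*36²) = 15283 + (⅔ + (⅑)*1296) = 15283 + (⅔ + 144) = 15283 + 434/3 = 46283/3 ≈ 15428.)
1/(B(A) + (L - 1*46460)) = 1/((⅕)*220*(164 - 1*220) + (46283/3 - 1*46460)) = 1/((⅕)*220*(164 - 220) + (46283/3 - 46460)) = 1/((⅕)*220*(-56) - 93097/3) = 1/(-2464 - 93097/3) = 1/(-100489/3) = -3/100489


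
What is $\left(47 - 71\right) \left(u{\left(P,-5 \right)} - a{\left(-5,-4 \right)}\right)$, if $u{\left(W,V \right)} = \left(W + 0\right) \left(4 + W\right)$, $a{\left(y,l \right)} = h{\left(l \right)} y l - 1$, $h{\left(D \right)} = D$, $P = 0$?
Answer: $-1944$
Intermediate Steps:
$a{\left(y,l \right)} = -1 + y l^{2}$ ($a{\left(y,l \right)} = l y l - 1 = y l^{2} - 1 = -1 + y l^{2}$)
$u{\left(W,V \right)} = W \left(4 + W\right)$
$\left(47 - 71\right) \left(u{\left(P,-5 \right)} - a{\left(-5,-4 \right)}\right) = \left(47 - 71\right) \left(0 \left(4 + 0\right) - \left(-1 - 5 \left(-4\right)^{2}\right)\right) = - 24 \left(0 \cdot 4 - \left(-1 - 80\right)\right) = - 24 \left(0 - \left(-1 - 80\right)\right) = - 24 \left(0 - -81\right) = - 24 \left(0 + 81\right) = \left(-24\right) 81 = -1944$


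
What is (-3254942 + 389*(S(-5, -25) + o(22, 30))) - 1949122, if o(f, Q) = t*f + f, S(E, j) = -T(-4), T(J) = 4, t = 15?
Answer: -5068692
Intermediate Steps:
S(E, j) = -4 (S(E, j) = -1*4 = -4)
o(f, Q) = 16*f (o(f, Q) = 15*f + f = 16*f)
(-3254942 + 389*(S(-5, -25) + o(22, 30))) - 1949122 = (-3254942 + 389*(-4 + 16*22)) - 1949122 = (-3254942 + 389*(-4 + 352)) - 1949122 = (-3254942 + 389*348) - 1949122 = (-3254942 + 135372) - 1949122 = -3119570 - 1949122 = -5068692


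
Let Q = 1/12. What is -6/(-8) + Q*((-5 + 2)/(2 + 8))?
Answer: 29/40 ≈ 0.72500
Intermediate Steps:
Q = 1/12 ≈ 0.083333
-6/(-8) + Q*((-5 + 2)/(2 + 8)) = -6/(-8) + ((-5 + 2)/(2 + 8))/12 = -6*(-⅛) + (-3/10)/12 = ¾ + (-3*⅒)/12 = ¾ + (1/12)*(-3/10) = ¾ - 1/40 = 29/40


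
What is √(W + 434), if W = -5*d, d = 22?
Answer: 18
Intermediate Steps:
W = -110 (W = -5*22 = -110)
√(W + 434) = √(-110 + 434) = √324 = 18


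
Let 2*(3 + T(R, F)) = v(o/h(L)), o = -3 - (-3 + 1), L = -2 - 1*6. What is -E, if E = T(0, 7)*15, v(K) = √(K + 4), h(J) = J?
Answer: 45 - 15*√66/8 ≈ 29.767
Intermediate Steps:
L = -8 (L = -2 - 6 = -8)
o = -1 (o = -3 - 1*(-2) = -3 + 2 = -1)
v(K) = √(4 + K)
T(R, F) = -3 + √66/8 (T(R, F) = -3 + √(4 - 1/(-8))/2 = -3 + √(4 - 1*(-⅛))/2 = -3 + √(4 + ⅛)/2 = -3 + √(33/8)/2 = -3 + (√66/4)/2 = -3 + √66/8)
E = -45 + 15*√66/8 (E = (-3 + √66/8)*15 = -45 + 15*√66/8 ≈ -29.767)
-E = -(-45 + 15*√66/8) = 45 - 15*√66/8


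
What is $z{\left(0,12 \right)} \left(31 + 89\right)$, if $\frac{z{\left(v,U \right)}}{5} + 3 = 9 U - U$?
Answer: $55800$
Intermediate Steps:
$z{\left(v,U \right)} = -15 + 40 U$ ($z{\left(v,U \right)} = -15 + 5 \left(9 U - U\right) = -15 + 5 \cdot 8 U = -15 + 40 U$)
$z{\left(0,12 \right)} \left(31 + 89\right) = \left(-15 + 40 \cdot 12\right) \left(31 + 89\right) = \left(-15 + 480\right) 120 = 465 \cdot 120 = 55800$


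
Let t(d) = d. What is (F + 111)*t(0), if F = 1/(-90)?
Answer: 0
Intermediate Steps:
F = -1/90 ≈ -0.011111
(F + 111)*t(0) = (-1/90 + 111)*0 = (9989/90)*0 = 0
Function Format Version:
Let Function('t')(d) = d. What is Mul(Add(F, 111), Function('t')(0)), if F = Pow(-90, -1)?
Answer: 0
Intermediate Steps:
F = Rational(-1, 90) ≈ -0.011111
Mul(Add(F, 111), Function('t')(0)) = Mul(Add(Rational(-1, 90), 111), 0) = Mul(Rational(9989, 90), 0) = 0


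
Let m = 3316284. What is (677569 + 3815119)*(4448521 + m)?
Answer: 34884846245840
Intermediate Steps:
(677569 + 3815119)*(4448521 + m) = (677569 + 3815119)*(4448521 + 3316284) = 4492688*7764805 = 34884846245840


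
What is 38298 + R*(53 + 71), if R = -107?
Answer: 25030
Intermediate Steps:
38298 + R*(53 + 71) = 38298 - 107*(53 + 71) = 38298 - 107*124 = 38298 - 13268 = 25030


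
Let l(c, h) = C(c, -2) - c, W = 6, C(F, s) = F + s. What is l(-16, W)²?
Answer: 4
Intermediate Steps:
l(c, h) = -2 (l(c, h) = (c - 2) - c = (-2 + c) - c = -2)
l(-16, W)² = (-2)² = 4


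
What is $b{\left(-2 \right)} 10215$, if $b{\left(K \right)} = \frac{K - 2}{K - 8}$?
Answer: $4086$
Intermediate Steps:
$b{\left(K \right)} = \frac{-2 + K}{-8 + K}$
$b{\left(-2 \right)} 10215 = \frac{-2 - 2}{-8 - 2} \cdot 10215 = \frac{1}{-10} \left(-4\right) 10215 = \left(- \frac{1}{10}\right) \left(-4\right) 10215 = \frac{2}{5} \cdot 10215 = 4086$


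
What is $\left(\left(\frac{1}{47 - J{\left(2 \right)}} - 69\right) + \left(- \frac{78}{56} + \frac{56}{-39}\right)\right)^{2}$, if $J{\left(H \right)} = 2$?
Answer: $\frac{1383425268481}{268304400} \approx 5156.2$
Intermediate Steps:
$\left(\left(\frac{1}{47 - J{\left(2 \right)}} - 69\right) + \left(- \frac{78}{56} + \frac{56}{-39}\right)\right)^{2} = \left(\left(\frac{1}{47 - 2} - 69\right) + \left(- \frac{78}{56} + \frac{56}{-39}\right)\right)^{2} = \left(\left(\frac{1}{47 - 2} - 69\right) + \left(\left(-78\right) \frac{1}{56} + 56 \left(- \frac{1}{39}\right)\right)\right)^{2} = \left(\left(\frac{1}{45} - 69\right) - \frac{3089}{1092}\right)^{2} = \left(- \frac{3104}{45} - \frac{3089}{1092}\right)^{2} = \left(- \frac{1176191}{16380}\right)^{2} = \frac{1383425268481}{268304400}$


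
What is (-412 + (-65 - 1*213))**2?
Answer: 476100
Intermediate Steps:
(-412 + (-65 - 1*213))**2 = (-412 + (-65 - 213))**2 = (-412 - 278)**2 = (-690)**2 = 476100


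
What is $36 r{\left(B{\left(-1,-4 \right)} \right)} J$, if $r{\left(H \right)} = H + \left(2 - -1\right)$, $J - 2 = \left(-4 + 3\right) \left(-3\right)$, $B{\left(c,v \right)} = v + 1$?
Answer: $0$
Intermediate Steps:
$B{\left(c,v \right)} = 1 + v$
$J = 5$ ($J = 2 + \left(-4 + 3\right) \left(-3\right) = 2 - -3 = 2 + 3 = 5$)
$r{\left(H \right)} = 3 + H$ ($r{\left(H \right)} = H + \left(2 + 1\right) = H + 3 = 3 + H$)
$36 r{\left(B{\left(-1,-4 \right)} \right)} J = 36 \left(3 + \left(1 - 4\right)\right) 5 = 36 \left(3 - 3\right) 5 = 36 \cdot 0 \cdot 5 = 0 \cdot 5 = 0$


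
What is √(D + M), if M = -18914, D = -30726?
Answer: 2*I*√12410 ≈ 222.8*I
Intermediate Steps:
√(D + M) = √(-30726 - 18914) = √(-49640) = 2*I*√12410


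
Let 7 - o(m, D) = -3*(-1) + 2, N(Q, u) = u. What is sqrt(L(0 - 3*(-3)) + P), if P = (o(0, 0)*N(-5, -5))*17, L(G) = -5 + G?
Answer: I*sqrt(166) ≈ 12.884*I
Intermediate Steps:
o(m, D) = 2 (o(m, D) = 7 - (-3*(-1) + 2) = 7 - (3 + 2) = 7 - 1*5 = 7 - 5 = 2)
P = -170 (P = (2*(-5))*17 = -10*17 = -170)
sqrt(L(0 - 3*(-3)) + P) = sqrt((-5 + (0 - 3*(-3))) - 170) = sqrt((-5 + (0 + 9)) - 170) = sqrt((-5 + 9) - 170) = sqrt(4 - 170) = sqrt(-166) = I*sqrt(166)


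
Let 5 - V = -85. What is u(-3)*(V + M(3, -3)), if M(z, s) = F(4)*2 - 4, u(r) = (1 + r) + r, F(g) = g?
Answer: -470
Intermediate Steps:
V = 90 (V = 5 - 1*(-85) = 5 + 85 = 90)
u(r) = 1 + 2*r
M(z, s) = 4 (M(z, s) = 4*2 - 4 = 8 - 4 = 4)
u(-3)*(V + M(3, -3)) = (1 + 2*(-3))*(90 + 4) = (1 - 6)*94 = -5*94 = -470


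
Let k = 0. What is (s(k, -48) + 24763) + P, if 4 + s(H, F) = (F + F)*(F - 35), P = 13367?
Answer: 46094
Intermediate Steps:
s(H, F) = -4 + 2*F*(-35 + F) (s(H, F) = -4 + (F + F)*(F - 35) = -4 + (2*F)*(-35 + F) = -4 + 2*F*(-35 + F))
(s(k, -48) + 24763) + P = ((-4 - 70*(-48) + 2*(-48)²) + 24763) + 13367 = ((-4 + 3360 + 2*2304) + 24763) + 13367 = ((-4 + 3360 + 4608) + 24763) + 13367 = (7964 + 24763) + 13367 = 32727 + 13367 = 46094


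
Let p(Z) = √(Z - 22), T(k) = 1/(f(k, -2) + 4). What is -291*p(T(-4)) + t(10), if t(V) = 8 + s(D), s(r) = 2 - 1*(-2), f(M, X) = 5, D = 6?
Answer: 12 - 97*I*√197 ≈ 12.0 - 1361.5*I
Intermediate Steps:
s(r) = 4 (s(r) = 2 + 2 = 4)
T(k) = ⅑ (T(k) = 1/(5 + 4) = 1/9 = ⅑)
p(Z) = √(-22 + Z)
t(V) = 12 (t(V) = 8 + 4 = 12)
-291*p(T(-4)) + t(10) = -291*√(-22 + ⅑) + 12 = -97*I*√197 + 12 = 12 - 97*I*√197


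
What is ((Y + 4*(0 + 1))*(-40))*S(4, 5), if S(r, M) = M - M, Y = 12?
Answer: 0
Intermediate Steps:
S(r, M) = 0
((Y + 4*(0 + 1))*(-40))*S(4, 5) = ((12 + 4*(0 + 1))*(-40))*0 = ((12 + 4*1)*(-40))*0 = ((12 + 4)*(-40))*0 = (16*(-40))*0 = -640*0 = 0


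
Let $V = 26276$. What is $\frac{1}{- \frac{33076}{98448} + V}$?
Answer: $\frac{24612}{646696643} \approx 3.8058 \cdot 10^{-5}$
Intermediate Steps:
$\frac{1}{- \frac{33076}{98448} + V} = \frac{1}{- \frac{33076}{98448} + 26276} = \frac{1}{\left(-33076\right) \frac{1}{98448} + 26276} = \frac{1}{- \frac{8269}{24612} + 26276} = \frac{1}{\frac{646696643}{24612}} = \frac{24612}{646696643}$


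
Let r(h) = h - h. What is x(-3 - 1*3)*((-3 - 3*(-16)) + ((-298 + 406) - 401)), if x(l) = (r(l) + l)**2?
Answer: -8928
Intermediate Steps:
r(h) = 0
x(l) = l**2 (x(l) = (0 + l)**2 = l**2)
x(-3 - 1*3)*((-3 - 3*(-16)) + ((-298 + 406) - 401)) = (-3 - 1*3)**2*((-3 - 3*(-16)) + ((-298 + 406) - 401)) = (-3 - 3)**2*((-3 + 48) + (108 - 401)) = (-6)**2*(45 - 293) = 36*(-248) = -8928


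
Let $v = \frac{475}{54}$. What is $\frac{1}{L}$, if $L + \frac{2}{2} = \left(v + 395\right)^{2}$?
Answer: $\frac{2916}{475455109} \approx 6.1331 \cdot 10^{-6}$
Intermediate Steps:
$v = \frac{475}{54}$ ($v = 475 \cdot \frac{1}{54} = \frac{475}{54} \approx 8.7963$)
$L = \frac{475455109}{2916}$ ($L = -1 + \left(\frac{475}{54} + 395\right)^{2} = -1 + \left(\frac{21805}{54}\right)^{2} = -1 + \frac{475458025}{2916} = \frac{475455109}{2916} \approx 1.6305 \cdot 10^{5}$)
$\frac{1}{L} = \frac{1}{\frac{475455109}{2916}} = \frac{2916}{475455109}$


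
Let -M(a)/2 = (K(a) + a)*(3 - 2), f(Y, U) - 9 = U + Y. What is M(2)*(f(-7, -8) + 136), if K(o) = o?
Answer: -1040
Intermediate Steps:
f(Y, U) = 9 + U + Y (f(Y, U) = 9 + (U + Y) = 9 + U + Y)
M(a) = -4*a (M(a) = -2*(a + a)*(3 - 2) = -2*2*a = -4*a)
M(2)*(f(-7, -8) + 136) = (-4*2)*((9 - 8 - 7) + 136) = -8*(-6 + 136) = -8*130 = -1040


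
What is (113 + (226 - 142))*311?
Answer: 61267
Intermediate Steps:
(113 + (226 - 142))*311 = (113 + 84)*311 = 197*311 = 61267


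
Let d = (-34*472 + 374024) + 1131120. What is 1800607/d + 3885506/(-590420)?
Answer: -1180694264409/219798015080 ≈ -5.3717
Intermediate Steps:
d = 1489096 (d = (-16048 + 374024) + 1131120 = 357976 + 1131120 = 1489096)
1800607/d + 3885506/(-590420) = 1800607/1489096 + 3885506/(-590420) = 1800607*(1/1489096) + 3885506*(-1/590420) = 1800607/1489096 - 1942753/295210 = -1180694264409/219798015080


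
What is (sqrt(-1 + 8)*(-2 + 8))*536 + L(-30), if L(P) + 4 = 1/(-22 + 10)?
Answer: -49/12 + 3216*sqrt(7) ≈ 8504.7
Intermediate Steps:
L(P) = -49/12 (L(P) = -4 + 1/(-22 + 10) = -4 + 1/(-12) = -4 - 1/12 = -49/12)
(sqrt(-1 + 8)*(-2 + 8))*536 + L(-30) = (sqrt(-1 + 8)*(-2 + 8))*536 - 49/12 = (sqrt(7)*6)*536 - 49/12 = (6*sqrt(7))*536 - 49/12 = 3216*sqrt(7) - 49/12 = -49/12 + 3216*sqrt(7)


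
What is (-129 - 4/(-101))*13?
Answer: -169325/101 ≈ -1676.5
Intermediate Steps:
(-129 - 4/(-101))*13 = (-129 - 4*(-1/101))*13 = (-129 + 4/101)*13 = -13025/101*13 = -169325/101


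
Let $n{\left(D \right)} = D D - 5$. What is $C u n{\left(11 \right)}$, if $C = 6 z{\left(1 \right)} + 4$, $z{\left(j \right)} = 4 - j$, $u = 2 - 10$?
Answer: $-20416$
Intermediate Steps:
$u = -8$ ($u = 2 - 10 = -8$)
$n{\left(D \right)} = -5 + D^{2}$ ($n{\left(D \right)} = D^{2} - 5 = -5 + D^{2}$)
$C = 22$ ($C = 6 \left(4 - 1\right) + 4 = 6 \cdot 3 + 4 = 18 + 4 = 22$)
$C u n{\left(11 \right)} = 22 \left(-8\right) \left(-5 + 11^{2}\right) = - 176 \left(-5 + 121\right) = \left(-176\right) 116 = -20416$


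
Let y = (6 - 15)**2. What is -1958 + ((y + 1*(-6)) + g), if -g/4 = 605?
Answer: -4303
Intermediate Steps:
g = -2420 (g = -4*605 = -2420)
y = 81 (y = (-9)**2 = 81)
-1958 + ((y + 1*(-6)) + g) = -1958 + ((81 + 1*(-6)) - 2420) = -1958 + ((81 - 6) - 2420) = -1958 + (75 - 2420) = -1958 - 2345 = -4303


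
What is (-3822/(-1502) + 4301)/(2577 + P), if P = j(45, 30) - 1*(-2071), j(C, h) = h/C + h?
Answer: 4847943/5270518 ≈ 0.91982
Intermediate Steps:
j(C, h) = h + h/C (j(C, h) = h/C + h = h + h/C)
P = 6305/3 (P = (30 + 30/45) - 1*(-2071) = (30 + 30*(1/45)) + 2071 = (30 + 2/3) + 2071 = 92/3 + 2071 = 6305/3 ≈ 2101.7)
(-3822/(-1502) + 4301)/(2577 + P) = (-3822/(-1502) + 4301)/(2577 + 6305/3) = (-3822*(-1/1502) + 4301)/(14036/3) = (1911/751 + 4301)*(3/14036) = (3231962/751)*(3/14036) = 4847943/5270518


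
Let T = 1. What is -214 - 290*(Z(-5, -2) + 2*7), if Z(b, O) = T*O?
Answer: -3694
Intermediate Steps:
Z(b, O) = O (Z(b, O) = 1*O = O)
-214 - 290*(Z(-5, -2) + 2*7) = -214 - 290*(-2 + 2*7) = -214 - 290*(-2 + 14) = -214 - 290*12 = -214 - 3480 = -3694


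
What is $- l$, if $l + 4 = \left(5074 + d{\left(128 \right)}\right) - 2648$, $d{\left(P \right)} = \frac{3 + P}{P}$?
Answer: $- \frac{310147}{128} \approx -2423.0$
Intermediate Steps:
$d{\left(P \right)} = \frac{3 + P}{P}$
$l = \frac{310147}{128}$ ($l = -4 - \left(-2426 - \frac{3 + 128}{128}\right) = -4 + \left(\left(5074 + \frac{1}{128} \cdot 131\right) - 2648\right) = -4 + \left(\left(5074 + \frac{131}{128}\right) - 2648\right) = -4 + \left(\frac{649603}{128} - 2648\right) = -4 + \frac{310659}{128} = \frac{310147}{128} \approx 2423.0$)
$- l = \left(-1\right) \frac{310147}{128} = - \frac{310147}{128}$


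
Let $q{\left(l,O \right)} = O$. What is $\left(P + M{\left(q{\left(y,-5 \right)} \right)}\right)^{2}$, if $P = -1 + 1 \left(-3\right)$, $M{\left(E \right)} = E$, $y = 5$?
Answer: $81$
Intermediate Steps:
$P = -4$ ($P = -1 - 3 = -4$)
$\left(P + M{\left(q{\left(y,-5 \right)} \right)}\right)^{2} = \left(-4 - 5\right)^{2} = \left(-9\right)^{2} = 81$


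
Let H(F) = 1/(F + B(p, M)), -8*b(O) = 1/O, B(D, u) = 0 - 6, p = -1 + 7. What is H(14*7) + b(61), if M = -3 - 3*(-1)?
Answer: 99/11224 ≈ 0.0088204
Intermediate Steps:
p = 6
M = 0 (M = -3 + 3 = 0)
B(D, u) = -6
b(O) = -1/(8*O)
H(F) = 1/(-6 + F) (H(F) = 1/(F - 6) = 1/(-6 + F))
H(14*7) + b(61) = 1/(-6 + 14*7) - ⅛/61 = 1/(-6 + 98) - ⅛*1/61 = 1/92 - 1/488 = 99/11224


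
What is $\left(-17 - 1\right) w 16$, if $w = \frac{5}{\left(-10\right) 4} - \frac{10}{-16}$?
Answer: $-144$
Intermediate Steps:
$w = \frac{1}{2}$ ($w = \frac{5}{-40} - - \frac{5}{8} = 5 \left(- \frac{1}{40}\right) + \frac{5}{8} = - \frac{1}{8} + \frac{5}{8} = \frac{1}{2} \approx 0.5$)
$\left(-17 - 1\right) w 16 = \left(-17 - 1\right) \frac{1}{2} \cdot 16 = \left(-18\right) \frac{1}{2} \cdot 16 = \left(-9\right) 16 = -144$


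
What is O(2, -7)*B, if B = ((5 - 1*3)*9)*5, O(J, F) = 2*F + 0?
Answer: -1260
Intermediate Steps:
O(J, F) = 2*F
B = 90 (B = ((5 - 3)*9)*5 = (2*9)*5 = 18*5 = 90)
O(2, -7)*B = (2*(-7))*90 = -14*90 = -1260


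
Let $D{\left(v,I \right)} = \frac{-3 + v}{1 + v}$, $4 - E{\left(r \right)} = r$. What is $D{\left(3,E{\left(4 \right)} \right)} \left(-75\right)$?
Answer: $0$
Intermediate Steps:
$E{\left(r \right)} = 4 - r$
$D{\left(v,I \right)} = \frac{-3 + v}{1 + v}$
$D{\left(3,E{\left(4 \right)} \right)} \left(-75\right) = \frac{-3 + 3}{1 + 3} \left(-75\right) = \frac{1}{4} \cdot 0 \left(-75\right) = 0 \left(-75\right) = 0$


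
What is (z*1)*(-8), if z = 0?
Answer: 0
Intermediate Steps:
(z*1)*(-8) = (0*1)*(-8) = 0*(-8) = 0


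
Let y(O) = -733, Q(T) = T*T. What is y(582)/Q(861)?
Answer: -733/741321 ≈ -0.00098878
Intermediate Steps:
Q(T) = T²
y(582)/Q(861) = -733/(861²) = -733/741321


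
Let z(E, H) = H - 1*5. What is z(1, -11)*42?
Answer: -672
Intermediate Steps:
z(E, H) = -5 + H (z(E, H) = H - 5 = -5 + H)
z(1, -11)*42 = (-5 - 11)*42 = -16*42 = -672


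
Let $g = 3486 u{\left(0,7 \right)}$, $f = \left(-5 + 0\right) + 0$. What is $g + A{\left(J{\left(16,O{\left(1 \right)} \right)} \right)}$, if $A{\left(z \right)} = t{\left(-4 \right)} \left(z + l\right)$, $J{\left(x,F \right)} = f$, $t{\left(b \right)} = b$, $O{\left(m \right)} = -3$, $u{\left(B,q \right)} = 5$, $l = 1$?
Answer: $17446$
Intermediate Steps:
$f = -5$ ($f = -5 + 0 = -5$)
$J{\left(x,F \right)} = -5$
$A{\left(z \right)} = -4 - 4 z$ ($A{\left(z \right)} = - 4 \left(z + 1\right) = - 4 \left(1 + z\right) = -4 - 4 z$)
$g = 17430$ ($g = 3486 \cdot 5 = 17430$)
$g + A{\left(J{\left(16,O{\left(1 \right)} \right)} \right)} = 17430 - -16 = 17430 + \left(-4 + 20\right) = 17430 + 16 = 17446$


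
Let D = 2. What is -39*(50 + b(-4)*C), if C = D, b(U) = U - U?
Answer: -1950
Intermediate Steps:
b(U) = 0
C = 2
-39*(50 + b(-4)*C) = -39*(50 + 0*2) = -39*(50 + 0) = -39*50 = -1950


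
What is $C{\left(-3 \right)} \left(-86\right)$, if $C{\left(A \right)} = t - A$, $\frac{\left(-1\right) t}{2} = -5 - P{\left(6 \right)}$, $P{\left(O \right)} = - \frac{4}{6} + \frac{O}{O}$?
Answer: $- \frac{3526}{3} \approx -1175.3$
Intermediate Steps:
$P{\left(O \right)} = \frac{1}{3}$ ($P{\left(O \right)} = \left(-4\right) \frac{1}{6} + 1 = - \frac{2}{3} + 1 = \frac{1}{3}$)
$t = \frac{32}{3}$ ($t = - 2 \left(-5 - \frac{1}{3}\right) = \left(-2\right) \left(- \frac{16}{3}\right) = \frac{32}{3} \approx 10.667$)
$C{\left(A \right)} = \frac{32}{3} - A$
$C{\left(-3 \right)} \left(-86\right) = \left(\frac{32}{3} - -3\right) \left(-86\right) = \left(\frac{32}{3} + 3\right) \left(-86\right) = \frac{41}{3} \left(-86\right) = - \frac{3526}{3}$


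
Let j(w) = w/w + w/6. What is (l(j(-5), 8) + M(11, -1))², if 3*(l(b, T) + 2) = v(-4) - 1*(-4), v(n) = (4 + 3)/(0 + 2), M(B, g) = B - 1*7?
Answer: 81/4 ≈ 20.250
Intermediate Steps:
M(B, g) = -7 + B (M(B, g) = B - 7 = -7 + B)
j(w) = 1 + w/6 (j(w) = 1 + w*(⅙) = 1 + w/6)
v(n) = 7/2
l(b, T) = ½ (l(b, T) = -2 + (7/2 - 1*(-4))/3 = -2 + (7/2 + 4)/3 = -2 + (⅓)*(15/2) = -2 + 5/2 = ½)
(l(j(-5), 8) + M(11, -1))² = (½ + (-7 + 11))² = (½ + 4)² = (9/2)² = 81/4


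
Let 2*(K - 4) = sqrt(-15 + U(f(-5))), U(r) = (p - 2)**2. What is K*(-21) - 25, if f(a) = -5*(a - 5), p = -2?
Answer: -239/2 ≈ -119.50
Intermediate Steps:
f(a) = 25 - 5*a (f(a) = -5*(-5 + a) = 25 - 5*a)
U(r) = 16 (U(r) = (-2 - 2)**2 = (-4)**2 = 16)
K = 9/2 (K = 4 + sqrt(-15 + 16)/2 = 4 + sqrt(1)/2 = 4 + (1/2)*1 = 4 + 1/2 = 9/2 ≈ 4.5000)
K*(-21) - 25 = (9/2)*(-21) - 25 = -189/2 - 25 = -239/2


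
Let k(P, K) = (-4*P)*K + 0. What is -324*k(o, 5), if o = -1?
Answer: -6480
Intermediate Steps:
k(P, K) = -4*K*P (k(P, K) = -4*K*P + 0 = -4*K*P)
-324*k(o, 5) = -(-1296)*5*(-1) = -324*20 = -6480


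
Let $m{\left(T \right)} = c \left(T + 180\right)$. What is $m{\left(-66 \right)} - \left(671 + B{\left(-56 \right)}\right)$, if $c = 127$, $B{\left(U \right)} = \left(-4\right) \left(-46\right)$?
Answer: $13623$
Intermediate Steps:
$B{\left(U \right)} = 184$
$m{\left(T \right)} = 22860 + 127 T$ ($m{\left(T \right)} = 127 \left(T + 180\right) = 127 \left(180 + T\right) = 22860 + 127 T$)
$m{\left(-66 \right)} - \left(671 + B{\left(-56 \right)}\right) = \left(22860 + 127 \left(-66\right)\right) - 855 = \left(22860 - 8382\right) - 855 = 14478 - 855 = 13623$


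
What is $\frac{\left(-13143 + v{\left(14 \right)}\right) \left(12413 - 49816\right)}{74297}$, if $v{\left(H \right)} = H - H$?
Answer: $\frac{491587629}{74297} \approx 6616.5$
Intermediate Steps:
$v{\left(H \right)} = 0$
$\frac{\left(-13143 + v{\left(14 \right)}\right) \left(12413 - 49816\right)}{74297} = \frac{\left(-13143 + 0\right) \left(12413 - 49816\right)}{74297} = \left(-13143\right) \left(-37403\right) \frac{1}{74297} = 491587629 \cdot \frac{1}{74297} = \frac{491587629}{74297}$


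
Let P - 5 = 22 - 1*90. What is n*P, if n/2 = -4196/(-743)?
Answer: -528696/743 ≈ -711.57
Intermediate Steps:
n = 8392/743 (n = 2*(-4196/(-743)) = 2*(-4196*(-1/743)) = 2*(4196/743) = 8392/743 ≈ 11.295)
P = -63 (P = 5 + (22 - 1*90) = 5 + (22 - 90) = 5 - 68 = -63)
n*P = (8392/743)*(-63) = -528696/743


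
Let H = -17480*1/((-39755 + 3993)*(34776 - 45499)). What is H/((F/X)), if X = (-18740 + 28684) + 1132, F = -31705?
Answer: 19360848/1215810423383 ≈ 1.5924e-5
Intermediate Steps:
X = 11076 (X = 9944 + 1132 = 11076)
H = -8740/191737963 (H = -17480/((-35762*(-10723))) = -17480/383475926 = -17480*1/383475926 = -8740/191737963 ≈ -4.5583e-5)
H/((F/X)) = -8740/(191737963*((-31705/11076))) = -8740/(191737963*((-31705*1/11076))) = -8740/(191737963*(-31705/11076)) = -8740/191737963*(-11076/31705) = 19360848/1215810423383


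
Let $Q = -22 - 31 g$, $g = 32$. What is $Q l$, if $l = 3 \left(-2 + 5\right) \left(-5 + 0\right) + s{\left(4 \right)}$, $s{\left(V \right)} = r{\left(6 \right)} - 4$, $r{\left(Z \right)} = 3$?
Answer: $46644$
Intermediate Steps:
$s{\left(V \right)} = -1$ ($s{\left(V \right)} = 3 - 4 = -1$)
$l = -46$ ($l = 3 \left(-2 + 5\right) \left(-5 + 0\right) - 1 = 3 \cdot 3 \left(-5\right) - 1 = 3 \left(-15\right) - 1 = -45 - 1 = -46$)
$Q = -1014$ ($Q = -22 - 992 = -1014$)
$Q l = \left(-1014\right) \left(-46\right) = 46644$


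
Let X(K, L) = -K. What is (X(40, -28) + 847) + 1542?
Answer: 2349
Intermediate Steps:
(X(40, -28) + 847) + 1542 = (-1*40 + 847) + 1542 = (-40 + 847) + 1542 = 807 + 1542 = 2349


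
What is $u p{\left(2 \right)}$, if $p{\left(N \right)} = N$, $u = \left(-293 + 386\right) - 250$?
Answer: $-314$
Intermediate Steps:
$u = -157$ ($u = 93 - 250 = -157$)
$u p{\left(2 \right)} = \left(-157\right) 2 = -314$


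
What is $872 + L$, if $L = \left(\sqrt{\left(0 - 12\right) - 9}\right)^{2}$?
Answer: $851$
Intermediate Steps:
$L = -21$ ($L = \left(\sqrt{\left(0 - 12\right) - 9}\right)^{2} = \left(\sqrt{-12 - 9}\right)^{2} = \left(\sqrt{-21}\right)^{2} = \left(i \sqrt{21}\right)^{2} = -21$)
$872 + L = 872 - 21 = 851$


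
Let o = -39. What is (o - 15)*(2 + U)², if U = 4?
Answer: -1944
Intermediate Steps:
(o - 15)*(2 + U)² = (-39 - 15)*(2 + 4)² = -54*6² = -54*36 = -1944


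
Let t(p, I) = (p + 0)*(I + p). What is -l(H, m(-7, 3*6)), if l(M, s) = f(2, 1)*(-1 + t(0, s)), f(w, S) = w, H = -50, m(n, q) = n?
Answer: 2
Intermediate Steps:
t(p, I) = p*(I + p)
l(M, s) = -2 (l(M, s) = 2*(-1 + 0*(s + 0)) = 2*(-1 + 0*s) = 2*(-1 + 0) = 2*(-1) = -2)
-l(H, m(-7, 3*6)) = -1*(-2) = 2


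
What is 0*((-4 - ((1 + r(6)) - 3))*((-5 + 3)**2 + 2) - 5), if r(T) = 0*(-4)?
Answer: 0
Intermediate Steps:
r(T) = 0
0*((-4 - ((1 + r(6)) - 3))*((-5 + 3)**2 + 2) - 5) = 0*((-4 - ((1 + 0) - 3))*((-5 + 3)**2 + 2) - 5) = 0*((-4 - (1 - 3))*((-2)**2 + 2) - 5) = 0*((-4 - 1*(-2))*(4 + 2) - 5) = 0*((-4 + 2)*6 - 5) = 0*(-2*6 - 5) = 0*(-12 - 5) = 0*(-17) = 0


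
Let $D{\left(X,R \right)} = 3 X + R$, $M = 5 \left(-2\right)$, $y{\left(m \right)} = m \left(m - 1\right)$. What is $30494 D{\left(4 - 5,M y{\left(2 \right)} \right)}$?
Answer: $-701362$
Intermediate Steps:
$y{\left(m \right)} = m \left(-1 + m\right)$
$M = -10$
$D{\left(X,R \right)} = R + 3 X$
$30494 D{\left(4 - 5,M y{\left(2 \right)} \right)} = 30494 \left(- 10 \cdot 2 \left(-1 + 2\right) + 3 \left(4 - 5\right)\right) = 30494 \left(- 10 \cdot 2 \cdot 1 + 3 \left(4 - 5\right)\right) = 30494 \left(\left(-10\right) 2 + 3 \left(-1\right)\right) = 30494 \left(-20 - 3\right) = 30494 \left(-23\right) = -701362$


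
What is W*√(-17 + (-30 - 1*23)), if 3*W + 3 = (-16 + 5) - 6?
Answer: -20*I*√70/3 ≈ -55.777*I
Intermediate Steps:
W = -20/3 (W = -1 + ((-16 + 5) - 6)/3 = -1 + (-11 - 6)/3 = -1 + (⅓)*(-17) = -1 - 17/3 = -20/3 ≈ -6.6667)
W*√(-17 + (-30 - 1*23)) = -20*√(-17 + (-30 - 1*23))/3 = -20*√(-17 + (-30 - 23))/3 = -20*√(-17 - 53)/3 = -20*I*√70/3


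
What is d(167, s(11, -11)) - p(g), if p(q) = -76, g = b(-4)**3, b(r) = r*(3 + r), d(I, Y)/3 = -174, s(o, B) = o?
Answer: -446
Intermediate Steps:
d(I, Y) = -522 (d(I, Y) = 3*(-174) = -522)
g = 64 (g = (-4*(3 - 4))**3 = (-4*(-1))**3 = 4**3 = 64)
d(167, s(11, -11)) - p(g) = -522 - 1*(-76) = -522 + 76 = -446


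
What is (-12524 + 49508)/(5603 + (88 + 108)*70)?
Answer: 12328/6441 ≈ 1.9140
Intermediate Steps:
(-12524 + 49508)/(5603 + (88 + 108)*70) = 36984/(5603 + 196*70) = 36984/(5603 + 13720) = 36984/19323 = 36984*(1/19323) = 12328/6441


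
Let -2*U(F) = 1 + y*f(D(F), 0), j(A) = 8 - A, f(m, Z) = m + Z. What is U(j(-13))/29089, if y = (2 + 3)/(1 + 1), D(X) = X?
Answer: -107/116356 ≈ -0.00091959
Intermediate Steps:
y = 5/2 ≈ 2.5000
f(m, Z) = Z + m
U(F) = -½ - 5*F/4 (U(F) = -(1 + 5*(0 + F)/2)/2 = -(1 + 5*F/2)/2 = -½ - 5*F/4)
U(j(-13))/29089 = (-½ - 5*(8 - 1*(-13))/4)/29089 = (-½ - 5*(8 + 13)/4)*(1/29089) = (-½ - 5/4*21)*(1/29089) = (-½ - 105/4)*(1/29089) = -107/4*1/29089 = -107/116356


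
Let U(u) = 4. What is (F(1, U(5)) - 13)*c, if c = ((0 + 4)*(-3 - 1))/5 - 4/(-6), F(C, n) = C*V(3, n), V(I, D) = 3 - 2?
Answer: 152/5 ≈ 30.400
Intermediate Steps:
V(I, D) = 1
F(C, n) = C (F(C, n) = C*1 = C)
c = -38/15 (c = (4*(-4))*(⅕) - 4*(-⅙) = -16*⅕ + ⅔ = -16/5 + ⅔ = -38/15 ≈ -2.5333)
(F(1, U(5)) - 13)*c = (1 - 13)*(-38/15) = -12*(-38/15) = 152/5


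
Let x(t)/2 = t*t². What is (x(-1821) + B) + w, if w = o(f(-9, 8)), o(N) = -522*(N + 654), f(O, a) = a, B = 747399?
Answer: -12076619487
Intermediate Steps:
x(t) = 2*t³ (x(t) = 2*(t*t²) = 2*t³)
o(N) = -341388 - 522*N (o(N) = -522*(654 + N) = -341388 - 522*N)
w = -345564 (w = -341388 - 522*8 = -341388 - 4176 = -345564)
(x(-1821) + B) + w = (2*(-1821)³ + 747399) - 345564 = (2*(-6038510661) + 747399) - 345564 = (-12077021322 + 747399) - 345564 = -12076273923 - 345564 = -12076619487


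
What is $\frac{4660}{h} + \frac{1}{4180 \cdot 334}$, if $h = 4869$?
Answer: $\frac{6505924069}{6797708280} \approx 0.95708$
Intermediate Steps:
$\frac{4660}{h} + \frac{1}{4180 \cdot 334} = \frac{4660}{4869} + \frac{1}{4180 \cdot 334} = 4660 \cdot \frac{1}{4869} + \frac{1}{4180} \cdot \frac{1}{334} = \frac{4660}{4869} + \frac{1}{1396120} = \frac{6505924069}{6797708280}$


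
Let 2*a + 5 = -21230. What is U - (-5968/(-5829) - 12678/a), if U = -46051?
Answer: -5700412740169/123778815 ≈ -46053.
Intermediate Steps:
a = -21235/2 (a = -5/2 + (1/2)*(-21230) = -5/2 - 10615 = -21235/2 ≈ -10618.)
U - (-5968/(-5829) - 12678/a) = -46051 - (-5968/(-5829) - 12678/(-21235/2)) = -46051 - (-5968*(-1/5829) - 12678*(-2/21235)) = -46051 - (5968/5829 + 25356/21235) = -46051 - 1*274530604/123778815 = -46051 - 274530604/123778815 = -5700412740169/123778815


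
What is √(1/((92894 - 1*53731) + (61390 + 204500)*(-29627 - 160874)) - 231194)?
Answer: I*√593163494395884447247601353/50652271727 ≈ 480.83*I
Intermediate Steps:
√(1/((92894 - 1*53731) + (61390 + 204500)*(-29627 - 160874)) - 231194) = √(1/((92894 - 53731) + 265890*(-190501)) - 231194) = √(1/(39163 - 50652310890) - 231194) = √(1/(-50652271727) - 231194) = √(-1/50652271727 - 231194) = √(-11710501309652039/50652271727) = I*√593163494395884447247601353/50652271727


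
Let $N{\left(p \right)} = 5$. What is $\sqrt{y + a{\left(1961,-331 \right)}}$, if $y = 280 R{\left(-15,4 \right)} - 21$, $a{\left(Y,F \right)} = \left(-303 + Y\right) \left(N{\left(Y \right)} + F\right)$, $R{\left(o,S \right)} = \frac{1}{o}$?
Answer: $\frac{i \sqrt{4864929}}{3} \approx 735.22 i$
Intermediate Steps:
$a{\left(Y,F \right)} = \left(-303 + Y\right) \left(5 + F\right)$
$y = - \frac{119}{3}$ ($y = \frac{280}{-15} - 21 = 280 \left(- \frac{1}{15}\right) - 21 = - \frac{56}{3} - 21 = - \frac{119}{3} \approx -39.667$)
$\sqrt{y + a{\left(1961,-331 \right)}} = \sqrt{- \frac{119}{3} - 540508} = \sqrt{- \frac{1621643}{3}} = \frac{i \sqrt{4864929}}{3}$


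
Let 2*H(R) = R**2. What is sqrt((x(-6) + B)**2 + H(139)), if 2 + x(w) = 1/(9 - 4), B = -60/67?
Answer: sqrt(4339860086)/670 ≈ 98.325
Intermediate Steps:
H(R) = R**2/2
B = -60/67 (B = -60*1/67 = -60/67 ≈ -0.89552)
x(w) = -9/5 (x(w) = -2 + 1/(9 - 4) = -2 + 1/5 = -9/5)
sqrt((x(-6) + B)**2 + H(139)) = sqrt((-9/5 - 60/67)**2 + (1/2)*139**2) = sqrt((-903/335)**2 + (1/2)*19321) = sqrt(815409/112225 + 19321/2) = sqrt(2169930043/224450) = sqrt(4339860086)/670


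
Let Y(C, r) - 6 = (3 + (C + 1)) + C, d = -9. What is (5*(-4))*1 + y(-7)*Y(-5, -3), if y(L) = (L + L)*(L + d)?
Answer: -20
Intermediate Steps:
Y(C, r) = 10 + 2*C (Y(C, r) = 6 + ((3 + (C + 1)) + C) = 6 + ((3 + (1 + C)) + C) = 6 + ((4 + C) + C) = 6 + (4 + 2*C) = 10 + 2*C)
y(L) = 2*L*(-9 + L) (y(L) = (L + L)*(L - 9) = (2*L)*(-9 + L) = 2*L*(-9 + L))
(5*(-4))*1 + y(-7)*Y(-5, -3) = (5*(-4))*1 + (2*(-7)*(-9 - 7))*(10 + 2*(-5)) = -20*1 + (2*(-7)*(-16))*(10 - 10) = -20 + 224*0 = -20 + 0 = -20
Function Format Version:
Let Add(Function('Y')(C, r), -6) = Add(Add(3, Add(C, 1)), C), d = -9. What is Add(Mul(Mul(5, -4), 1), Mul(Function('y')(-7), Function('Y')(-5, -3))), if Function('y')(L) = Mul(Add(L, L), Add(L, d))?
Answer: -20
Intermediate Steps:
Function('Y')(C, r) = Add(10, Mul(2, C)) (Function('Y')(C, r) = Add(6, Add(Add(3, Add(C, 1)), C)) = Add(6, Add(Add(3, Add(1, C)), C)) = Add(6, Add(Add(4, C), C)) = Add(6, Add(4, Mul(2, C))) = Add(10, Mul(2, C)))
Function('y')(L) = Mul(2, L, Add(-9, L)) (Function('y')(L) = Mul(Add(L, L), Add(L, -9)) = Mul(Mul(2, L), Add(-9, L)) = Mul(2, L, Add(-9, L)))
Add(Mul(Mul(5, -4), 1), Mul(Function('y')(-7), Function('Y')(-5, -3))) = Add(Mul(Mul(5, -4), 1), Mul(Mul(2, -7, Add(-9, -7)), Add(10, Mul(2, -5)))) = Add(Mul(-20, 1), Mul(Mul(2, -7, -16), Add(10, -10))) = Add(-20, Mul(224, 0)) = Add(-20, 0) = -20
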